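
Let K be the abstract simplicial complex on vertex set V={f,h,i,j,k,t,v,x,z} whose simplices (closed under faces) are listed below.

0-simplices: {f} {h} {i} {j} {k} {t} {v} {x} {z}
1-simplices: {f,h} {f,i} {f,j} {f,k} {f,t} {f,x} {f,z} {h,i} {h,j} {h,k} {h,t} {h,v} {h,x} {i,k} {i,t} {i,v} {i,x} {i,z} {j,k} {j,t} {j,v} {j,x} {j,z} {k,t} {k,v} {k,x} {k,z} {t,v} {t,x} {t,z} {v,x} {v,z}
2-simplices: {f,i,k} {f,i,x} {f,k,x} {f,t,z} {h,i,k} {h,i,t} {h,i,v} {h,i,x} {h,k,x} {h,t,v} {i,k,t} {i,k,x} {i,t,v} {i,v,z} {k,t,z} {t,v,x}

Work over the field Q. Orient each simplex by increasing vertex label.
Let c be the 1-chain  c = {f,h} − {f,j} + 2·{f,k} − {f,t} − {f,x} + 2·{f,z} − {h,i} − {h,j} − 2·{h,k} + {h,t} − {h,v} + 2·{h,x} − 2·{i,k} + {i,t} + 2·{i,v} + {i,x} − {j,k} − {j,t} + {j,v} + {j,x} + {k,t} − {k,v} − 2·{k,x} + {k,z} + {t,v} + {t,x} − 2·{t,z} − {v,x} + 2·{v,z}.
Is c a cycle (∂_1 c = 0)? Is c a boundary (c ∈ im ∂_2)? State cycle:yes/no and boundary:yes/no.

n_0=9 n_1=32 n_2=16  [Q]
∂1: piv[fh,fi,fj,fk,ft,fx,fz,hv] rk=8  ker:hi,hj,hk,ht,hx,ik,it,iv,ix,iz,jk,jt,jv,jx,jz,kt,kv,kx,kz,tv,tx,tz,vx,vz
∂2: piv[fik,fix,fkx,ftz,hik,hit,hiv,hix,htv,ikt,ivz,ktz,tvx] rk=13  ker:hkx,ikx,itv
∂1c = −2·{f} + 3·{h} − 3·{i} − 2·{j} − 2·{k} + {t} + {v} + {x} + 3·{z}

cycle:no boundary:no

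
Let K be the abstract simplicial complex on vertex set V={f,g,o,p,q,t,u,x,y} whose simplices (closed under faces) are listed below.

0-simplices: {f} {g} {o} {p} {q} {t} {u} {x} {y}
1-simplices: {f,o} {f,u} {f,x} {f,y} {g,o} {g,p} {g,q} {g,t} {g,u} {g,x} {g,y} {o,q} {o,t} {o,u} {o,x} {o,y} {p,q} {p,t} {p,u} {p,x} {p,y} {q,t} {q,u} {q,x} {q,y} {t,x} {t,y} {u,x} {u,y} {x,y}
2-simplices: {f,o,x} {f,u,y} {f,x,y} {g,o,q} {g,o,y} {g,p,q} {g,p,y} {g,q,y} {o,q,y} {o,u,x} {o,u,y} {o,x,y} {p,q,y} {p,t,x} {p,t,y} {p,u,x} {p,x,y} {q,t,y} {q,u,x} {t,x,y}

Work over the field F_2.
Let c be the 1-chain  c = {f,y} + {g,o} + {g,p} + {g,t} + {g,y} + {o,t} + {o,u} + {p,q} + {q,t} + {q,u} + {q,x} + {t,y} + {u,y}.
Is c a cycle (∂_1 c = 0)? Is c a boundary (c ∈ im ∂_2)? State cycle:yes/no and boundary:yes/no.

n_0=9 n_1=30 n_2=20  [Z2]
∂1: piv[fo,fu,fx,fy,go,gp,gq,gt] rk=8  ker:gu,gx,gy,oq,ot,ou,ox,oy,pq,pt,pu,px,py,qt,qu,qx,qy,tx,ty,ux,uy,xy
∂2: piv[fox,fuy,fxy,goq,goy,gpq,gpy,gqy,oux,ouy,oxy,ptx,pty,pux,pxy,qty,qux] rk=17  ker:oqy,pqy,txy
∂1c = {f} + {o} + {u} + {x}

cycle:no boundary:no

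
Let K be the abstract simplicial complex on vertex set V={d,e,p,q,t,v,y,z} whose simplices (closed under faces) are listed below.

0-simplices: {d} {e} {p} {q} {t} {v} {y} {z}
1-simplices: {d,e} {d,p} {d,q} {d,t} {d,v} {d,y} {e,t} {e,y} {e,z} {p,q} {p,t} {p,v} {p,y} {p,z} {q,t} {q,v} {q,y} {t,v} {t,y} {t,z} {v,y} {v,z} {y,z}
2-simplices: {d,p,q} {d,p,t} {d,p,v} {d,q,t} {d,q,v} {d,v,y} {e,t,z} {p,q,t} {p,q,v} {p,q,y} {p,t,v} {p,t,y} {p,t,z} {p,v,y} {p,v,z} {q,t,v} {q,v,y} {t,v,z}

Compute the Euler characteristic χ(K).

χ(K)=3

n_0=8 n_1=23 n_2=18
χ=+8−23+18=3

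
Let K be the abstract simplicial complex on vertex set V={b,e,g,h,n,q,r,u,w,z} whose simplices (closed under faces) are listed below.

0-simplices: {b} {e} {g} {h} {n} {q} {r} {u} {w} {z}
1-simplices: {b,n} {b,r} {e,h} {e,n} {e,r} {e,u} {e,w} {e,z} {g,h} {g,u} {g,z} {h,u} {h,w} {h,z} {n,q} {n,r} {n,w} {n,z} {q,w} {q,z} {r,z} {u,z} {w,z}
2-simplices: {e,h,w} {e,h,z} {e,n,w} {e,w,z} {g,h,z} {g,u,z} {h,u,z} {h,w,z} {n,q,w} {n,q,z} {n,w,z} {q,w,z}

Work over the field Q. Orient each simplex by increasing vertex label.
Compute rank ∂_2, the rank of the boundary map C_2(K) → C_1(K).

rank∂_2=10

n_0=10 n_1=23 n_2=12  [Q]
∂1: piv[bn,br,eh,en,eu,ew,ez,gh,nq] rk=9  ker:er,gu,gz,hu,hw,hz,nr,nw,nz,qw,qz,rz,uz,wz
∂2: piv[ehw,ehz,enw,ewz,ghz,guz,huz,nqw,nqz,nwz] rk=10  ker:hwz,qwz
rk∂_2=10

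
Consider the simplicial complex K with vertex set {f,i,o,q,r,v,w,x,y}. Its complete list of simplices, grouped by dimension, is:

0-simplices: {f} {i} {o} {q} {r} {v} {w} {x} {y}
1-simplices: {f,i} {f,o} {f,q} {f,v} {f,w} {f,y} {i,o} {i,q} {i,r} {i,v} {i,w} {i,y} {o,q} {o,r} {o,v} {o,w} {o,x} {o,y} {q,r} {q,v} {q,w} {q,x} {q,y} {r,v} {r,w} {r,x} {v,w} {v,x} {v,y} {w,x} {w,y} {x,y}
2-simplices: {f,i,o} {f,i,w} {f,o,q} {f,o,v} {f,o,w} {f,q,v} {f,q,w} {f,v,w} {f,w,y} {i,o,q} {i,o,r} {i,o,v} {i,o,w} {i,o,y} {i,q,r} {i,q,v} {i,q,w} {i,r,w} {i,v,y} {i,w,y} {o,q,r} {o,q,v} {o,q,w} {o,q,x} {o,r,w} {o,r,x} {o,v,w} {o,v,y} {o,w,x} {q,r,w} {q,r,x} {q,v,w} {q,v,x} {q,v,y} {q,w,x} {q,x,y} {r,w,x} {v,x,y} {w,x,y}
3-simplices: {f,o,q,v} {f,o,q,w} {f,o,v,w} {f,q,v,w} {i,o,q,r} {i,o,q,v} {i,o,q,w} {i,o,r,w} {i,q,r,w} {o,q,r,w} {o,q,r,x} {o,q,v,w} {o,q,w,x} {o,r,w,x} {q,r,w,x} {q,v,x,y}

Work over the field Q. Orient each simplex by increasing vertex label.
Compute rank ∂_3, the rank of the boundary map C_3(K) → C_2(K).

n_0=9 n_1=32 n_2=39 n_3=16  [Q]
∂1: piv[fi,fo,fq,fv,fw,fy,ir,ox] rk=8  ker:io,iq,iv,iw,iy,oq,or,ov,ow,oy,qr,qv,qw,qx,qy,rv,rw,rx,vw,vx,vy,wx,wy,xy
∂2: piv[fio,fiw,foq,fov,fow,fqv,fqw,fvw,fwy,ioq,ior,iov,ioy,iqr,irw,ivy,iwy,oqx,orx,owx,qvx,qvy,qxy] rk=23  ker:iow,iqv,iqw,oqr,oqv,oqw,orw,ovw,ovy,qrw,qrx,qvw,qwx,rwx,vxy,wxy
∂3: piv[foqv,foqw,fovw,fqvw,ioqr,ioqv,ioqw,iorw,iqrw,oqrx,oqwx,orwx,qvxy] rk=13  ker:oqrw,oqvw,qrwx
rk∂_3=13

rank∂_3=13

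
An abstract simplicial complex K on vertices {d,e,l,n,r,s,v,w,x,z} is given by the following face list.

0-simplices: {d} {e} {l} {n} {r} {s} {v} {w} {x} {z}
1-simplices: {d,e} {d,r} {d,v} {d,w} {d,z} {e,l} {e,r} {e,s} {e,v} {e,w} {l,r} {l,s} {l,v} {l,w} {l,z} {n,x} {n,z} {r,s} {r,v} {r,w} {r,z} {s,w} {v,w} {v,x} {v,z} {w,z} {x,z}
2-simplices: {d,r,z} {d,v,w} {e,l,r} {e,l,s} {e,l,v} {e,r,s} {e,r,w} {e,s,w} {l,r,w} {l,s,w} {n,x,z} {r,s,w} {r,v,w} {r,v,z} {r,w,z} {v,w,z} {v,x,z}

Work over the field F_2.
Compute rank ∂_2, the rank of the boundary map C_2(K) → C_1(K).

n_0=10 n_1=27 n_2=17  [Z2]
∂1: piv[de,dr,dv,dw,dz,el,es,nx,nz] rk=9  ker:er,ev,ew,lr,ls,lv,lw,lz,rs,rv,rw,rz,sw,vw,vx,vz,wz,xz
∂2: piv[drz,dvw,elr,els,elv,ers,erw,esw,lrw,nxz,rvw,rvz,rwz,vxz] rk=14  ker:lsw,rsw,vwz
rk∂_2=14

rank∂_2=14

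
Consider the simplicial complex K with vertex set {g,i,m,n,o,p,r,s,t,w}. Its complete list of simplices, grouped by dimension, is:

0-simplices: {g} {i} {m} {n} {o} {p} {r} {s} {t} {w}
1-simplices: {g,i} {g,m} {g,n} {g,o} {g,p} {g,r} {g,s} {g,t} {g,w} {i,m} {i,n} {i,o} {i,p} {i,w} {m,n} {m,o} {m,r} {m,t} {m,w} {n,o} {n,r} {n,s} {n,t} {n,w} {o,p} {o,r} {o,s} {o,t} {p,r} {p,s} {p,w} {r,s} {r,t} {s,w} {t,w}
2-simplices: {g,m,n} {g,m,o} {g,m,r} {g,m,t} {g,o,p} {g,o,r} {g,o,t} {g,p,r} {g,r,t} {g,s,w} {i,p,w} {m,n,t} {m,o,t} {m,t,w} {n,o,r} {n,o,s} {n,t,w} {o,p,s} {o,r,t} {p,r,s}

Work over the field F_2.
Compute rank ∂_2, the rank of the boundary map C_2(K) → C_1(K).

rank∂_2=18

n_0=10 n_1=35 n_2=20  [Z2]
∂1: piv[gi,gm,gn,go,gp,gr,gs,gt,gw] rk=9  ker:im,in,io,ip,iw,mn,mo,mr,mt,mw,no,nr,ns,nt,nw,op,or,os,ot,pr,ps,pw,rs,rt,sw,tw
∂2: piv[gmn,gmo,gmr,gmt,gop,gor,got,gpr,grt,gsw,ipw,mnt,mtw,nor,nos,ntw,ops,prs] rk=18  ker:mot,ort
rk∂_2=18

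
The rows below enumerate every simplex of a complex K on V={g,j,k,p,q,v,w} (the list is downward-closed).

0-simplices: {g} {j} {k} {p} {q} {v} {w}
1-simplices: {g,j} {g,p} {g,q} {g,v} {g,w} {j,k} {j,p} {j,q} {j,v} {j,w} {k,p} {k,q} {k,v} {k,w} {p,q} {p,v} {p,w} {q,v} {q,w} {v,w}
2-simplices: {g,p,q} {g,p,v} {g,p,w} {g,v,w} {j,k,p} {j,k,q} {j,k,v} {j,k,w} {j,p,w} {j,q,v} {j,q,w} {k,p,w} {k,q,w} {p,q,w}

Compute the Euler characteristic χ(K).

χ(K)=1

n_0=7 n_1=20 n_2=14
χ=+7−20+14=1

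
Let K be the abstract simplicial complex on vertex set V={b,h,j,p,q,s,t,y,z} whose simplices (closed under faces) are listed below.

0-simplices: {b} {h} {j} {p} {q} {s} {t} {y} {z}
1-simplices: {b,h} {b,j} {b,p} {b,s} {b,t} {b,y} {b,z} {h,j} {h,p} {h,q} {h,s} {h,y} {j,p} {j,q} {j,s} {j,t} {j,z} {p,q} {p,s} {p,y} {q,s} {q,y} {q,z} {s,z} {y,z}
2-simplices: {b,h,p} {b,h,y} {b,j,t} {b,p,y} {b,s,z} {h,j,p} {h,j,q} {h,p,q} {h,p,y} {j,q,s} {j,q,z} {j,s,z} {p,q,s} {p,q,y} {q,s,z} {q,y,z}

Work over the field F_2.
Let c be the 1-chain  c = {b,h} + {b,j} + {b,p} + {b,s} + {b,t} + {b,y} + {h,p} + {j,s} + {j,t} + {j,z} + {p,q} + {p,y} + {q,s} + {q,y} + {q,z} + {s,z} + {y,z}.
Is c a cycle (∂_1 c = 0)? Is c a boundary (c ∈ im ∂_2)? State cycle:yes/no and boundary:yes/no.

cycle:yes boundary:no

n_0=9 n_1=25 n_2=16  [Z2]
∂1: piv[bh,bj,bp,bs,bt,by,bz,hq] rk=8  ker:hj,hp,hs,hy,jp,jq,js,jt,jz,pq,ps,py,qs,qy,qz,sz,yz
∂2: piv[bhp,bhy,bjt,bpy,bsz,hjp,hjq,hpq,jqs,jqz,jsz,pqs,pqy,qyz] rk=14  ker:hpy,qsz
∂1c = 0
c vs im∂2: residual ≠ 0 ⇒ not boundary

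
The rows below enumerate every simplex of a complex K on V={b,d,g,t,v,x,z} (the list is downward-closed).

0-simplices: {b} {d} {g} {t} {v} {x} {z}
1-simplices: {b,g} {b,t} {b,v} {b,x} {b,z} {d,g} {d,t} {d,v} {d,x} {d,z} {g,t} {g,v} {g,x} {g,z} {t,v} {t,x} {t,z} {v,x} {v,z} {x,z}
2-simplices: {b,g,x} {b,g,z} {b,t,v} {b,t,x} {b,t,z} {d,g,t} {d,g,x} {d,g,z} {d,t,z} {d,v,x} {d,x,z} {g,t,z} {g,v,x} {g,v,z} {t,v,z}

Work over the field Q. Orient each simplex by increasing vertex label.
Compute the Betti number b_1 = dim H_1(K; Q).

n_0=7 n_1=20 n_2=15  [Q]
∂1: piv[bg,bt,bv,bx,bz,dg] rk=6  ker:dt,dv,dx,dz,gt,gv,gx,gz,tv,tx,tz,vx,vz,xz
∂2: piv[bgx,bgz,btv,btx,btz,dgt,dgx,dgz,dtz,dvx,dxz,gvx,gvz,tvz] rk=14  ker:gtz
b_1=(20−6)−14=0

b_1=0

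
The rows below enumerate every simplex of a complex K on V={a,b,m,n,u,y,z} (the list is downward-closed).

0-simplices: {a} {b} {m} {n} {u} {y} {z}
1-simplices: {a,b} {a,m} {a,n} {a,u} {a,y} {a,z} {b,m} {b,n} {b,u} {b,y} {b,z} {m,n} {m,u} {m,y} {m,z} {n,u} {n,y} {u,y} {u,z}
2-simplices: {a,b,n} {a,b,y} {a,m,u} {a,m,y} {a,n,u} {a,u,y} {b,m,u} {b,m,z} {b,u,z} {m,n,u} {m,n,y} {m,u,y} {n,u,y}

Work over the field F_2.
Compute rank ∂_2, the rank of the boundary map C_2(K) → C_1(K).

rank∂_2=11

n_0=7 n_1=19 n_2=13  [Z2]
∂1: piv[ab,am,an,au,ay,az] rk=6  ker:bm,bn,bu,by,bz,mn,mu,my,mz,nu,ny,uy,uz
∂2: piv[abn,aby,amu,amy,anu,auy,bmu,bmz,buz,mnu,mny] rk=11  ker:muy,nuy
rk∂_2=11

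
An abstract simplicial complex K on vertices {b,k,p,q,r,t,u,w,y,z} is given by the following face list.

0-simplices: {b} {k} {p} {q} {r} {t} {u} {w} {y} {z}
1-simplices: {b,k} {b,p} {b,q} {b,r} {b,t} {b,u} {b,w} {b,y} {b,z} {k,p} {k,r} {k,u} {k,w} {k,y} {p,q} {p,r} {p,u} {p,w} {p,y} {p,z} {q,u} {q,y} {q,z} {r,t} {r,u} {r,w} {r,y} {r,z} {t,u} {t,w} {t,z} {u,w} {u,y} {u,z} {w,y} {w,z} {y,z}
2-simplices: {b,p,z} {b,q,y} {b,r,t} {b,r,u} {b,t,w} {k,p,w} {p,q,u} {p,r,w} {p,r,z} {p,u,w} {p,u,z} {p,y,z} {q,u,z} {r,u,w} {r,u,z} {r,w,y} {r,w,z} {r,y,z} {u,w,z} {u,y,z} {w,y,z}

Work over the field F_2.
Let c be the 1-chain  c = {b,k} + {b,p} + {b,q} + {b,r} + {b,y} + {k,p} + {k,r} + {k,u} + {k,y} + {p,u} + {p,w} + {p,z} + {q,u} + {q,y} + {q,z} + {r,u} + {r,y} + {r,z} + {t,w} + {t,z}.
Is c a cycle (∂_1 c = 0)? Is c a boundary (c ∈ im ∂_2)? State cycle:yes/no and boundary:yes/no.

n_0=10 n_1=37 n_2=21  [Z2]
∂1: piv[bk,bp,bq,br,bt,bu,bw,by,bz] rk=9  ker:kp,kr,ku,kw,ky,pq,pr,pu,pw,py,pz,qu,qy,qz,rt,ru,rw,ry,rz,tu,tw,tz,uw,uy,uz,wy,wz,yz
∂2: piv[bpz,bqy,brt,bru,btw,kpw,pqu,prw,prz,puw,puz,pyz,quz,ruw,rwy,rwz,ryz,uyz] rk=18  ker:ruz,uwz,wyz
∂1c = {b} + {k} + {p} + {r}

cycle:no boundary:no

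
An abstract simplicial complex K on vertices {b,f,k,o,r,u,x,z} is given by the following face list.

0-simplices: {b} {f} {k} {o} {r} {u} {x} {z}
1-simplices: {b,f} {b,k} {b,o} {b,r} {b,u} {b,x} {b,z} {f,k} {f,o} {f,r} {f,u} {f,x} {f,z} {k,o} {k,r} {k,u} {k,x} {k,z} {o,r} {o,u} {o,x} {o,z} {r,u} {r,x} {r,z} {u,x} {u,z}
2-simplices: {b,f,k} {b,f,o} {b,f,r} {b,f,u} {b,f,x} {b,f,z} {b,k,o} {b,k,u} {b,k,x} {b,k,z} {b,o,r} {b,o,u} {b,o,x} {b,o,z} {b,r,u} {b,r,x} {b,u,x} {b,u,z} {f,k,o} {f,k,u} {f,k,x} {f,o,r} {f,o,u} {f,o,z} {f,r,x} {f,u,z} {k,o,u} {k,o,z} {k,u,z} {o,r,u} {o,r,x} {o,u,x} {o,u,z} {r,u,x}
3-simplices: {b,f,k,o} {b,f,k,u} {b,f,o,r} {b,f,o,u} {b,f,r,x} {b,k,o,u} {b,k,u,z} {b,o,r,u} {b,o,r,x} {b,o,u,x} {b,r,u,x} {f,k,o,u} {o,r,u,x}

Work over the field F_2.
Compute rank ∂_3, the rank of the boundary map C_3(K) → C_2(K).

rank∂_3=11

n_0=8 n_1=27 n_2=34 n_3=13  [Z2]
∂1: piv[bf,bk,bo,br,bu,bx,bz] rk=7  ker:fk,fo,fr,fu,fx,fz,ko,kr,ku,kx,kz,or,ou,ox,oz,ru,rx,rz,ux,uz
∂2: piv[bfk,bfo,bfr,bfu,bfx,bfz,bko,bku,bkx,bkz,bor,bou,box,boz,bru,brx,bux,buz] rk=18  ker:fko,fku,fkx,for,fou,foz,frx,fuz,kou,koz,kuz,oru,orx,oux,ouz,rux
∂3: piv[bfko,bfku,bfor,bfou,bfrx,bkou,bkuz,boru,borx,boux,brux] rk=11  ker:fkou,orux
rk∂_3=11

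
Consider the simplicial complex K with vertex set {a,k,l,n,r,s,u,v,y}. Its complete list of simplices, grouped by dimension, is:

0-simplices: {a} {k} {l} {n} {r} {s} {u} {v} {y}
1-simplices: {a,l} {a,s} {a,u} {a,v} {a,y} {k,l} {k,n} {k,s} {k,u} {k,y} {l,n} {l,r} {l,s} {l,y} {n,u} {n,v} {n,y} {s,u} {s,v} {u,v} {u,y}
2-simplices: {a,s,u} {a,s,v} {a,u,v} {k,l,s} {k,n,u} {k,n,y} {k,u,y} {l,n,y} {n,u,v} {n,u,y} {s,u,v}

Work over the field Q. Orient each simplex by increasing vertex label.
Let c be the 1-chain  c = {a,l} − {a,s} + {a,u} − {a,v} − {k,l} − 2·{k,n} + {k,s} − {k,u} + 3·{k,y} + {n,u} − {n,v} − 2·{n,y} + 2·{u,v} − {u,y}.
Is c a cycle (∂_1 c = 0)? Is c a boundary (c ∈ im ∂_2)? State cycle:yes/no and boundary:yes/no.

cycle:yes boundary:no

n_0=9 n_1=21 n_2=11  [Q]
∂1: piv[al,as,au,av,ay,kl,kn,lr] rk=8  ker:ks,ku,ky,ln,ls,ly,nu,nv,ny,su,sv,uv,uy
∂2: piv[asu,asv,auv,kls,knu,kny,kuy,lny,nuv] rk=9  ker:nuy,suv
∂1c = 0
c vs im∂2: residual ≠ 0 ⇒ not boundary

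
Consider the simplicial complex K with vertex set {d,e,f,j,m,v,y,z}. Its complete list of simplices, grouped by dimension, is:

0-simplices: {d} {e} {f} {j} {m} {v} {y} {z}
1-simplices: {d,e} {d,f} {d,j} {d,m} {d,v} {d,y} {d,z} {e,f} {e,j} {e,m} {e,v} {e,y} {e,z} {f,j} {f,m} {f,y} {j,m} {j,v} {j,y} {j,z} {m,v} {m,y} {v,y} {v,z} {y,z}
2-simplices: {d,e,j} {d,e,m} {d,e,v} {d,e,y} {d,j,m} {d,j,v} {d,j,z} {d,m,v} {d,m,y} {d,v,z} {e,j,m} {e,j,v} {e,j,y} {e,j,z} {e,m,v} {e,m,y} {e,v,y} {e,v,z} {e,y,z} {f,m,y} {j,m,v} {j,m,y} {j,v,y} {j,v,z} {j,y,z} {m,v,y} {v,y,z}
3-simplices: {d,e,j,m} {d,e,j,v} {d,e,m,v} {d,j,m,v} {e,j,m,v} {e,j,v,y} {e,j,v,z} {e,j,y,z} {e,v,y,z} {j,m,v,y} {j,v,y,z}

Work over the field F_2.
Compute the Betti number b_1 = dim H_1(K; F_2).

b_1=3

n_0=8 n_1=25 n_2=27 n_3=11  [Z2]
∂1: piv[de,df,dj,dm,dv,dy,dz] rk=7  ker:ef,ej,em,ev,ey,ez,fj,fm,fy,jm,jv,jy,jz,mv,my,vy,vz,yz
∂2: piv[dej,dem,dev,dey,djm,djv,djz,dmv,dmy,dvz,ejy,ejz,evy,eyz,fmy] rk=15  ker:ejm,ejv,emv,emy,evz,jmv,jmy,jvy,jvz,jyz,mvy,vyz
∂3: piv[dejm,dejv,demv,djmv,ejvy,ejvz,ejyz,evyz,jmvy] rk=9  ker:ejmv,jvyz
b_1=(25−7)−15=3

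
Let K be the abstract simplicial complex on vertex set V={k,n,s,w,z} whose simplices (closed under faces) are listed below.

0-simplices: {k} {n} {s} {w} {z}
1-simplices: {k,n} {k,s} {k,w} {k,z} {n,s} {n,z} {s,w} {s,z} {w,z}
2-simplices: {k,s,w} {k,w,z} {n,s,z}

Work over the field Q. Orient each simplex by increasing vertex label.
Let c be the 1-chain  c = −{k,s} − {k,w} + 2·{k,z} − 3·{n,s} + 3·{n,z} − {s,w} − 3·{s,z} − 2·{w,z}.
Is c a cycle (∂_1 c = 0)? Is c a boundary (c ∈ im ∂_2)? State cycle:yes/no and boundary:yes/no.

cycle:yes boundary:yes

n_0=5 n_1=9 n_2=3  [Q]
∂1: piv[kn,ks,kw,kz] rk=4  ker:ns,nz,sw,sz,wz
∂2: piv[ksw,kwz,nsz] rk=3
∂1c = 0
c vs im∂2: reduces to 0 ⇒ boundary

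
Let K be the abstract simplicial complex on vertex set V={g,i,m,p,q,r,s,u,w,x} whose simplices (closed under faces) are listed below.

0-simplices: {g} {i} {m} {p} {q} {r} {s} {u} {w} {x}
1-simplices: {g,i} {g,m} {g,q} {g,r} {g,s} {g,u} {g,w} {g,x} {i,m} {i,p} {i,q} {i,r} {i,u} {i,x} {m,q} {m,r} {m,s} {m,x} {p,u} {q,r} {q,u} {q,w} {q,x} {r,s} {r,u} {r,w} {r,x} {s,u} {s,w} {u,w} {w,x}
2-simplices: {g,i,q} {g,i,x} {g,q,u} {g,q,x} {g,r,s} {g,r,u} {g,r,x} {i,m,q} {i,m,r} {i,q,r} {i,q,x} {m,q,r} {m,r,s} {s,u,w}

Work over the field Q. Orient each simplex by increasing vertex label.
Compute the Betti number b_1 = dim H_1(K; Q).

b_1=10

n_0=10 n_1=31 n_2=14  [Q]
∂1: piv[gi,gm,gq,gr,gs,gu,gw,gx,ip] rk=9  ker:im,iq,ir,iu,ix,mq,mr,ms,mx,pu,qr,qu,qw,qx,rs,ru,rw,rx,su,sw,uw,wx
∂2: piv[giq,gix,gqu,gqx,grs,gru,grx,imq,imr,iqr,mrs,suw] rk=12  ker:iqx,mqr
b_1=(31−9)−12=10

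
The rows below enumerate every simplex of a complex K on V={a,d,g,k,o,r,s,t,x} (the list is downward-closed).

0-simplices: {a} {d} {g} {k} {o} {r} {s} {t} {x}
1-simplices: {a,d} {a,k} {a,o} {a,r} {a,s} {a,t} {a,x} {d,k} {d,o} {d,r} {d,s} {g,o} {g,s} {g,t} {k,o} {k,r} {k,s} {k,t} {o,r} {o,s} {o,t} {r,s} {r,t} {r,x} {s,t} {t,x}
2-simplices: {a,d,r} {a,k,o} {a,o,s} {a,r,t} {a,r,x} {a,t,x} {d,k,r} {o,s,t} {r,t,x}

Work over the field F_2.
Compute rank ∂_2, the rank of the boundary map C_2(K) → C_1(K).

rank∂_2=8

n_0=9 n_1=26 n_2=9  [Z2]
∂1: piv[ad,ak,ao,ar,as,at,ax,go] rk=8  ker:dk,do,dr,ds,gs,gt,ko,kr,ks,kt,or,os,ot,rs,rt,rx,st,tx
∂2: piv[adr,ako,aos,art,arx,atx,dkr,ost] rk=8  ker:rtx
rk∂_2=8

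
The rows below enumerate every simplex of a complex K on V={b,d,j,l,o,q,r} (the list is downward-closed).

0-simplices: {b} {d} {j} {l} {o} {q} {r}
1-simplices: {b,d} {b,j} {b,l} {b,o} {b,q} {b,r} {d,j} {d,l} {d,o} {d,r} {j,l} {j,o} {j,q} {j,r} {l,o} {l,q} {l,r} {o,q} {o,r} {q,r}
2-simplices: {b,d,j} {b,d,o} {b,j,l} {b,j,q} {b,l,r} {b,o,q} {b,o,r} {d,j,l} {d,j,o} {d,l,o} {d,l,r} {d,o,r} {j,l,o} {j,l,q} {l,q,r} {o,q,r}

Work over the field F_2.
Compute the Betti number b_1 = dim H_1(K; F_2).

n_0=7 n_1=20 n_2=16  [Z2]
∂1: piv[bd,bj,bl,bo,bq,br] rk=6  ker:dj,dl,do,dr,jl,jo,jq,jr,lo,lq,lr,oq,or,qr
∂2: piv[bdj,bdo,bjl,bjq,blr,boq,bor,djl,djo,dlo,dlr,jlq,lqr] rk=13  ker:dor,jlo,oqr
b_1=(20−6)−13=1

b_1=1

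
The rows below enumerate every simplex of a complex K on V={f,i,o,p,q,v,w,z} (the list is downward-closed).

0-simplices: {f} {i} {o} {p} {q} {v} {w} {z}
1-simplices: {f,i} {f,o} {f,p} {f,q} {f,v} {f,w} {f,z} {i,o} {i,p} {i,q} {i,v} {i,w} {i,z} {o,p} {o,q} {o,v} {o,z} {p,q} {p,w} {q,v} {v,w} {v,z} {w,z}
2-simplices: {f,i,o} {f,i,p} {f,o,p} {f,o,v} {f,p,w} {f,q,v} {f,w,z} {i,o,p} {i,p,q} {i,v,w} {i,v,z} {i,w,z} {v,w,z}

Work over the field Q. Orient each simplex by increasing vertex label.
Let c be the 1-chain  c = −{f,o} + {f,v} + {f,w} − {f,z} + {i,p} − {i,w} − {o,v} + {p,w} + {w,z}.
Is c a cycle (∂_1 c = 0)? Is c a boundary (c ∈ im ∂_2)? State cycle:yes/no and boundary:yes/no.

cycle:yes boundary:no

n_0=8 n_1=23 n_2=13  [Q]
∂1: piv[fi,fo,fp,fq,fv,fw,fz] rk=7  ker:io,ip,iq,iv,iw,iz,op,oq,ov,oz,pq,pw,qv,vw,vz,wz
∂2: piv[fio,fip,fop,fov,fpw,fqv,fwz,ipq,ivw,ivz,iwz] rk=11  ker:iop,vwz
∂1c = 0
c vs im∂2: residual ≠ 0 ⇒ not boundary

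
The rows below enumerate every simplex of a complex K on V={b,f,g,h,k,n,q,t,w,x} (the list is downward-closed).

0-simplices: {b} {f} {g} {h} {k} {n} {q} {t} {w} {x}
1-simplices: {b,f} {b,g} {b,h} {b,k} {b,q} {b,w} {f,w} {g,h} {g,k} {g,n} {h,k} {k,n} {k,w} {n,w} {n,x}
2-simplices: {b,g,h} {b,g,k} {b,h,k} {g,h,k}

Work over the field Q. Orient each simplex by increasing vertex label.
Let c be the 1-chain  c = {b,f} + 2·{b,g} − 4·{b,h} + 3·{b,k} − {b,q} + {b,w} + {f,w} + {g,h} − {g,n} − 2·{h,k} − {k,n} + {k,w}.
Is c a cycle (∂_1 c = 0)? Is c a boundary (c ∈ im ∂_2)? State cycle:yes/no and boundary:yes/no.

n_0=10 n_1=15 n_2=4  [Q]
∂1: piv[bf,bg,bh,bk,bq,bw,gn,nx] rk=8  ker:fw,gh,gk,hk,kn,kw,nw
∂2: piv[bgh,bgk,bhk] rk=3  ker:ghk
∂1c = −2·{b} + 2·{g} − {h} + {k} − 2·{n} − {q} + 3·{w}

cycle:no boundary:no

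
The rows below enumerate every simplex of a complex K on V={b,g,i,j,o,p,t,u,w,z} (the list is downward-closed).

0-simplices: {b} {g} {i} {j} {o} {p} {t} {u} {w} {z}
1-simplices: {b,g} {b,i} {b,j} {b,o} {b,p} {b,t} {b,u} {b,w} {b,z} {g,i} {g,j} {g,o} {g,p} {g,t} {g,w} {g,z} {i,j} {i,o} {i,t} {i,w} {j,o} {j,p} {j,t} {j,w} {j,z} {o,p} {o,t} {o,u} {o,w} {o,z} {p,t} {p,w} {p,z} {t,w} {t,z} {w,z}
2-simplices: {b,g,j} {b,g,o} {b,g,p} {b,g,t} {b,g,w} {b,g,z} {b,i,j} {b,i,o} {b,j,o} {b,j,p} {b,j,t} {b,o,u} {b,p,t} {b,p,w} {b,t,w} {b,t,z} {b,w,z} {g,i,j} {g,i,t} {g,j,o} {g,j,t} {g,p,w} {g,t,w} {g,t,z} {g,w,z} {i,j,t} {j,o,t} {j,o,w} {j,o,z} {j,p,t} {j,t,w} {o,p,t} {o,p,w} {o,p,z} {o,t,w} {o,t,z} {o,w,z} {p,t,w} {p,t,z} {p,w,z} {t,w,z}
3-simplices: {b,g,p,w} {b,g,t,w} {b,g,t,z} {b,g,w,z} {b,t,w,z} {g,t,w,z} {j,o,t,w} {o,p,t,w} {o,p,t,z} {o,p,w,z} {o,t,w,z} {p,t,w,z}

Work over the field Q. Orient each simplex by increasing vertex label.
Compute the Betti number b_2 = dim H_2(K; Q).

n_0=10 n_1=36 n_2=41 n_3=12  [Q]
∂1: piv[bg,bi,bj,bo,bp,bt,bu,bw,bz] rk=9  ker:gi,gj,go,gp,gt,gw,gz,ij,io,it,iw,jo,jp,jt,jw,jz,op,ot,ou,ow,oz,pt,pw,pz,tw,tz,wz
∂2: piv[bgj,bgo,bgp,bgt,bgw,bgz,bij,bio,bjo,bjp,bjt,bou,bpt,bpw,btw,btz,bwz,gij,git,jot,jow,joz,jtw,opt,opz,otz] rk=26  ker:gjo,gjt,gpw,gtw,gtz,gwz,ijt,jpt,opw,otw,owz,ptw,ptz,pwz,twz
∂3: piv[bgpw,bgtw,bgtz,bgwz,btwz,jotw,optw,optz,opwz,otwz] rk=10  ker:gtwz,ptwz
b_2=(41−26)−10=5

b_2=5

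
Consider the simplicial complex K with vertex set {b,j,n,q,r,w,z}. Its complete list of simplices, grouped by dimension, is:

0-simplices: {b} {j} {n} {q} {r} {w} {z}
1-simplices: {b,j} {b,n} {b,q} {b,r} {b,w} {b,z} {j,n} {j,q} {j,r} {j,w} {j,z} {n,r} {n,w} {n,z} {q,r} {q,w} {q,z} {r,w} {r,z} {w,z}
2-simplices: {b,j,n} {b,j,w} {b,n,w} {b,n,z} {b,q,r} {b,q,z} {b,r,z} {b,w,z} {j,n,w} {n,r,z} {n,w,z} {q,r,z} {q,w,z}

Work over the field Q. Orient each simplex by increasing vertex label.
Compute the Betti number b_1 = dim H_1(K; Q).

n_0=7 n_1=20 n_2=13  [Q]
∂1: piv[bj,bn,bq,br,bw,bz] rk=6  ker:jn,jq,jr,jw,jz,nr,nw,nz,qr,qw,qz,rw,rz,wz
∂2: piv[bjn,bjw,bnw,bnz,bqr,bqz,brz,bwz,nrz,qwz] rk=10  ker:jnw,nwz,qrz
b_1=(20−6)−10=4

b_1=4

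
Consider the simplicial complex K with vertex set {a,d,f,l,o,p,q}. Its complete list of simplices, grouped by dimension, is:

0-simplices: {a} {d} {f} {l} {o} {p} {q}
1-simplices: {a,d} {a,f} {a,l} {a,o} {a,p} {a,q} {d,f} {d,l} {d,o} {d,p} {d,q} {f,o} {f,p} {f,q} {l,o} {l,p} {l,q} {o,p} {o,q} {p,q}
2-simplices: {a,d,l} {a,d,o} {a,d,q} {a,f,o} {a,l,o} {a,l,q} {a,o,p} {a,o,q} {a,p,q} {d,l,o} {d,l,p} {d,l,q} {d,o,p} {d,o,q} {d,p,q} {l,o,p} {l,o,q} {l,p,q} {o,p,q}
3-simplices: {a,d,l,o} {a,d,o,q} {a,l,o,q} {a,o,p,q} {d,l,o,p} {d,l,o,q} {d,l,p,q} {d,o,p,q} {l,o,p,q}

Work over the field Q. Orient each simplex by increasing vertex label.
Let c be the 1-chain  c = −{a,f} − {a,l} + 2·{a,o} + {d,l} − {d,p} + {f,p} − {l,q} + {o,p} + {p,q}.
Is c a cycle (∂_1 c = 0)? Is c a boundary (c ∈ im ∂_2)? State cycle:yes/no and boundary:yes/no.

cycle:no boundary:no

n_0=7 n_1=20 n_2=19 n_3=9  [Q]
∂1: piv[ad,af,al,ao,ap,aq] rk=6  ker:df,dl,do,dp,dq,fo,fp,fq,lo,lp,lq,op,oq,pq
∂2: piv[adl,ado,adq,afo,alo,alq,aop,aoq,apq,dlp,dop] rk=11  ker:dlo,dlq,doq,dpq,lop,loq,lpq,opq
∂3: piv[adlo,adoq,aloq,aopq,dlop,dloq,dlpq,dopq] rk=8  ker:lopq
∂1c = −2·{f} + {l} + {o}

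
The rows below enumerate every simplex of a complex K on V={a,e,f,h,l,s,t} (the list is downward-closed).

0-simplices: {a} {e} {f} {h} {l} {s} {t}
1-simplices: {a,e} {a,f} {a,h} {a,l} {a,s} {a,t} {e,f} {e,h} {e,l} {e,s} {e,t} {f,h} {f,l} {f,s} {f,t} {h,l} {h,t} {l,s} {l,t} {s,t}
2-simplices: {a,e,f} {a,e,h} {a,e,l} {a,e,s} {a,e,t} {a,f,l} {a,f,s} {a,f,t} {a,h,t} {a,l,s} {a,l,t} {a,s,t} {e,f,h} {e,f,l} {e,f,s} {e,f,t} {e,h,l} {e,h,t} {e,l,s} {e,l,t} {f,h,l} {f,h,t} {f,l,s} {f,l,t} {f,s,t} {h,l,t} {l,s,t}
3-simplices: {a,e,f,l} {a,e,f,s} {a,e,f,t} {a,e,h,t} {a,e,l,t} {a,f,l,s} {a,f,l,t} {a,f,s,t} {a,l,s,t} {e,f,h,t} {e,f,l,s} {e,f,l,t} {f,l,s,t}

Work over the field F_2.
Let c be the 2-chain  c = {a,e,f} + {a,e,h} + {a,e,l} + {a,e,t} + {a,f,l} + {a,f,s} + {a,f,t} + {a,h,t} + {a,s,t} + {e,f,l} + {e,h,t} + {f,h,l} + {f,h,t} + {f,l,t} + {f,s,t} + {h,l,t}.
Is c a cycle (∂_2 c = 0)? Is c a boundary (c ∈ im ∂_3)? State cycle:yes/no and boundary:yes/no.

cycle:yes boundary:no

n_0=7 n_1=20 n_2=27 n_3=13  [Z2]
∂1: piv[ae,af,ah,al,as,at] rk=6  ker:ef,eh,el,es,et,fh,fl,fs,ft,hl,ht,ls,lt,st
∂2: piv[aef,aeh,ael,aes,aet,afl,afs,aft,aht,als,alt,ast,efh,ehl] rk=14  ker:efl,efs,eft,eht,els,elt,fhl,fht,fls,flt,fst,hlt,lst
∂3: piv[aefl,aefs,aeft,aeht,aelt,afls,aflt,afst,alst,efht,efls] rk=11  ker:eflt,flst
∂2c = 0
c vs im∂3: residual ≠ 0 ⇒ not boundary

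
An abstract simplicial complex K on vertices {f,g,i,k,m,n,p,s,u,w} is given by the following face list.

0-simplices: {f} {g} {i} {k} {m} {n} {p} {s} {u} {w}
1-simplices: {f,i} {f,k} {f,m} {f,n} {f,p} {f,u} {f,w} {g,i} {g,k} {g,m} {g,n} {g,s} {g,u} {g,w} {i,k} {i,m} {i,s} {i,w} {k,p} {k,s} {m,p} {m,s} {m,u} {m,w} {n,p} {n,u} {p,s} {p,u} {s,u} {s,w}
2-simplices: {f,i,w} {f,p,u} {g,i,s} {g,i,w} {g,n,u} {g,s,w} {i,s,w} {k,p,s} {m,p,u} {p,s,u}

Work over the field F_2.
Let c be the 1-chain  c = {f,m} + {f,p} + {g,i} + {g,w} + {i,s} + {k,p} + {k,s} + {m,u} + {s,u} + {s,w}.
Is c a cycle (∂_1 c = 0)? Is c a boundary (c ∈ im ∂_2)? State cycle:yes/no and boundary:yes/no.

n_0=10 n_1=30 n_2=10  [Z2]
∂1: piv[fi,fk,fm,fn,fp,fu,fw,gi,gs] rk=9  ker:gk,gm,gn,gu,gw,ik,im,is,iw,kp,ks,mp,ms,mu,mw,np,nu,ps,pu,su,sw
∂2: piv[fiw,fpu,gis,giw,gnu,gsw,kps,mpu,psu] rk=9  ker:isw
∂1c = 0
c vs im∂2: residual ≠ 0 ⇒ not boundary

cycle:yes boundary:no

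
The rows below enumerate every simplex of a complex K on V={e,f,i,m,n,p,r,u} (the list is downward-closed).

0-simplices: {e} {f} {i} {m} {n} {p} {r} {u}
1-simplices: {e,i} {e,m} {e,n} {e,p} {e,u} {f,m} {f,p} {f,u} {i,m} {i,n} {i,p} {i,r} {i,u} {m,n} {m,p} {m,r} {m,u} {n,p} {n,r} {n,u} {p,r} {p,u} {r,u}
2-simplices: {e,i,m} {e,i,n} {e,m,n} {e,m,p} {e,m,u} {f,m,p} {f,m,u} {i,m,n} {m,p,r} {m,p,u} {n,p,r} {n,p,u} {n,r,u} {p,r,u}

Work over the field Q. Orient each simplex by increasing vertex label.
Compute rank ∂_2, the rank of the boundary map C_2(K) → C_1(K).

n_0=8 n_1=23 n_2=14  [Q]
∂1: piv[ei,em,en,ep,eu,fm,ir] rk=7  ker:fp,fu,im,in,ip,iu,mn,mp,mr,mu,np,nr,nu,pr,pu,ru
∂2: piv[eim,ein,emn,emp,emu,fmp,fmu,mpr,mpu,npr,npu,nru] rk=12  ker:imn,pru
rk∂_2=12

rank∂_2=12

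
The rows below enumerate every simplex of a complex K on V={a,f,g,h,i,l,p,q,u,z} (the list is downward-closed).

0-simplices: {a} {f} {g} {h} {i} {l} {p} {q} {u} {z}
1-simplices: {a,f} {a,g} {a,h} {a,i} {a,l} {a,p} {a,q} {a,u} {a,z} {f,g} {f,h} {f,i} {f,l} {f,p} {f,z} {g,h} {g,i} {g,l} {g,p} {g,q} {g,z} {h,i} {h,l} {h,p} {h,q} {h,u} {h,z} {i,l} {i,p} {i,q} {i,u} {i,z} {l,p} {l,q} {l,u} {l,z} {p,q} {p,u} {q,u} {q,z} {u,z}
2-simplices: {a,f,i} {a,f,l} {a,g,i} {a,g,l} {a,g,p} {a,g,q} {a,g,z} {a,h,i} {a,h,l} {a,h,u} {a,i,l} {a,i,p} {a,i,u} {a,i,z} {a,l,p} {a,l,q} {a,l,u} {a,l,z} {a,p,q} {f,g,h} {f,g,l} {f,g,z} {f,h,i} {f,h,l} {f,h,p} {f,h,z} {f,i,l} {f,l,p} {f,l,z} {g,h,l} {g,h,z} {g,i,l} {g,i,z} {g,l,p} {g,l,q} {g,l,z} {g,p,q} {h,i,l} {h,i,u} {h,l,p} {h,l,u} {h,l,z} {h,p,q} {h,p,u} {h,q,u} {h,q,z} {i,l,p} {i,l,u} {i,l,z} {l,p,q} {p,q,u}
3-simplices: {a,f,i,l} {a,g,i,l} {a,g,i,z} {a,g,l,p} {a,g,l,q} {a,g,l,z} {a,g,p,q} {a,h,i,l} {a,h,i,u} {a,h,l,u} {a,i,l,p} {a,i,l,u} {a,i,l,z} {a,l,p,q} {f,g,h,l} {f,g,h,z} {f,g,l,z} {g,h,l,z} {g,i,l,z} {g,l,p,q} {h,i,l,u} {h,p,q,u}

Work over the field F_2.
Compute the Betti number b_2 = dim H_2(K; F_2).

n_0=10 n_1=41 n_2=51 n_3=22  [Z2]
∂1: piv[af,ag,ah,ai,al,ap,aq,au,az] rk=9  ker:fg,fh,fi,fl,fp,fz,gh,gi,gl,gp,gq,gz,hi,hl,hp,hq,hu,hz,il,ip,iq,iu,iz,lp,lq,lu,lz,pq,pu,qu,qz,uz
∂2: piv[afi,afl,agi,agl,agp,agq,agz,ahi,ahl,ahu,ail,aip,aiu,aiz,alp,alq,alu,alz,apq,fgh,fgl,fgz,fhi,fhp,fhz,flp,hpq,hpu,hqu,hqz] rk=30  ker:fhl,fil,flz,ghl,ghz,gil,giz,glp,glq,glz,gpq,hil,hiu,hlp,hlu,hlz,ilp,ilu,ilz,lpq,pqu
∂3: piv[afil,agil,agiz,aglp,aglq,aglz,agpq,ahil,ahiu,ahlu,ailp,ailu,ailz,alpq,fghl,fghz,fglz,ghlz,hpqu] rk=19  ker:gilz,glpq,hilu
b_2=(51−30)−19=2

b_2=2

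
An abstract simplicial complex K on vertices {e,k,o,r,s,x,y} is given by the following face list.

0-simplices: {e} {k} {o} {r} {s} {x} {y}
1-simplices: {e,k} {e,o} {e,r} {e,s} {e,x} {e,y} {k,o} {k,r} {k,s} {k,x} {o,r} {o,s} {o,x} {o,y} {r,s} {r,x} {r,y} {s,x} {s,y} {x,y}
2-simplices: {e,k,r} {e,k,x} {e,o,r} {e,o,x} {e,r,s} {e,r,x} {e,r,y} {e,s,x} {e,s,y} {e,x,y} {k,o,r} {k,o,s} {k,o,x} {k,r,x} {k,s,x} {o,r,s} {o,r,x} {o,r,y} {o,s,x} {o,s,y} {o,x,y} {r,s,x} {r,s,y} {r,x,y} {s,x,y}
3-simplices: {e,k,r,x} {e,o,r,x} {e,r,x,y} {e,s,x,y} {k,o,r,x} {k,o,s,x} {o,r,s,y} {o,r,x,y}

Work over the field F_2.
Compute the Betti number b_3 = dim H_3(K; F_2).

n_0=7 n_1=20 n_2=25 n_3=8  [Z2]
∂1: piv[ek,eo,er,es,ex,ey] rk=6  ker:ko,kr,ks,kx,or,os,ox,oy,rs,rx,ry,sx,sy,xy
∂2: piv[ekr,ekx,eor,eox,ers,erx,ery,esx,esy,exy,kor,kos,ksx,ory] rk=14  ker:kox,krx,ors,orx,osx,osy,oxy,rsx,rsy,rxy,sxy
∂3: piv[ekrx,eorx,erxy,esxy,korx,kosx,orsy,orxy] rk=8
b_3=(8−8)−0=0

b_3=0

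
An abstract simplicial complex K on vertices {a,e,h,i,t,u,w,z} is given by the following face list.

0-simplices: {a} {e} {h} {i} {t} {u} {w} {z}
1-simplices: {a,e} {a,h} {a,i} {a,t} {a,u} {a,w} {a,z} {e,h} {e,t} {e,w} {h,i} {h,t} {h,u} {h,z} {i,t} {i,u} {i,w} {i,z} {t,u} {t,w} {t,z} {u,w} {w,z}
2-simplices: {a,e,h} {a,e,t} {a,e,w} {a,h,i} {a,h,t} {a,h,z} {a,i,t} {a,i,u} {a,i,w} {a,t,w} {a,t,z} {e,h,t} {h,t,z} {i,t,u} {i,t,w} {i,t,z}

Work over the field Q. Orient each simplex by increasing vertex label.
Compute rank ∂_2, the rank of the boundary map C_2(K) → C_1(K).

rank∂_2=13

n_0=8 n_1=23 n_2=16  [Q]
∂1: piv[ae,ah,ai,at,au,aw,az] rk=7  ker:eh,et,ew,hi,ht,hu,hz,it,iu,iw,iz,tu,tw,tz,uw,wz
∂2: piv[aeh,aet,aew,ahi,aht,ahz,ait,aiu,aiw,atw,atz,itu,itz] rk=13  ker:eht,htz,itw
rk∂_2=13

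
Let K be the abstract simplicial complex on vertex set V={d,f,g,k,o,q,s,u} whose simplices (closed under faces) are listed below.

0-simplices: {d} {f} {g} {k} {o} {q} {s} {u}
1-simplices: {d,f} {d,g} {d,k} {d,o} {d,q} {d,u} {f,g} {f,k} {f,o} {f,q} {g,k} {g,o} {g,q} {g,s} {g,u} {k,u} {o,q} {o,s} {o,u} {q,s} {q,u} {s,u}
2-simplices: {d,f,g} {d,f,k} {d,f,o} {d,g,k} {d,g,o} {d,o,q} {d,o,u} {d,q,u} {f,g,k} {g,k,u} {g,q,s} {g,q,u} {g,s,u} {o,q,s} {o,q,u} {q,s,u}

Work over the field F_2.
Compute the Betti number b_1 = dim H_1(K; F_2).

n_0=8 n_1=22 n_2=16  [Z2]
∂1: piv[df,dg,dk,do,dq,du,gs] rk=7  ker:fg,fk,fo,fq,gk,go,gq,gu,ku,oq,os,ou,qs,qu,su
∂2: piv[dfg,dfk,dfo,dgk,dgo,doq,dou,dqu,gku,gqs,gqu,gsu,oqs] rk=13  ker:fgk,oqu,qsu
b_1=(22−7)−13=2

b_1=2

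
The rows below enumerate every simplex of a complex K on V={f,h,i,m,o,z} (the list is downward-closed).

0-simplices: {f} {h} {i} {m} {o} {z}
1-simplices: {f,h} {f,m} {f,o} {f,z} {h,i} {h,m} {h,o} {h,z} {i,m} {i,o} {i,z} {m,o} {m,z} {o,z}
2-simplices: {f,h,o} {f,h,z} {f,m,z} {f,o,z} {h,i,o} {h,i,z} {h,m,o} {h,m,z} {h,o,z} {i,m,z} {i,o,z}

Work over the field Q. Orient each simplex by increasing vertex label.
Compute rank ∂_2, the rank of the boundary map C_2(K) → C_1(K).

rank∂_2=9

n_0=6 n_1=14 n_2=11  [Q]
∂1: piv[fh,fm,fo,fz,hi] rk=5  ker:hm,ho,hz,im,io,iz,mo,mz,oz
∂2: piv[fho,fhz,fmz,foz,hio,hiz,hmo,hmz,imz] rk=9  ker:hoz,ioz
rk∂_2=9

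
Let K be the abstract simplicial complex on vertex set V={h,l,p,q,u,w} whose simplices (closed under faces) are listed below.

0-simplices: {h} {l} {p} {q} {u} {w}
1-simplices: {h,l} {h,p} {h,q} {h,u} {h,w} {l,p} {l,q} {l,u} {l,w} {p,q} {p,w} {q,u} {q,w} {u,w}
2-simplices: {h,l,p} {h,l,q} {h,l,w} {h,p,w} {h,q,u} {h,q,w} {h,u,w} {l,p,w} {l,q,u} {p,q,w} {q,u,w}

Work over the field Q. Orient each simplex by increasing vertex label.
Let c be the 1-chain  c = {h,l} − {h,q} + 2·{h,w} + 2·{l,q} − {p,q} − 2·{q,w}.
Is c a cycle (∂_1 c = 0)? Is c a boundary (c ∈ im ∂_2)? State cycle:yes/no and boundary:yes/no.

cycle:no boundary:no

n_0=6 n_1=14 n_2=11  [Q]
∂1: piv[hl,hp,hq,hu,hw] rk=5  ker:lp,lq,lu,lw,pq,pw,qu,qw,uw
∂2: piv[hlp,hlq,hlw,hpw,hqu,hqw,huw,lqu,pqw] rk=9  ker:lpw,quw
∂1c = −2·{h} − {l} + {p} + 2·{q}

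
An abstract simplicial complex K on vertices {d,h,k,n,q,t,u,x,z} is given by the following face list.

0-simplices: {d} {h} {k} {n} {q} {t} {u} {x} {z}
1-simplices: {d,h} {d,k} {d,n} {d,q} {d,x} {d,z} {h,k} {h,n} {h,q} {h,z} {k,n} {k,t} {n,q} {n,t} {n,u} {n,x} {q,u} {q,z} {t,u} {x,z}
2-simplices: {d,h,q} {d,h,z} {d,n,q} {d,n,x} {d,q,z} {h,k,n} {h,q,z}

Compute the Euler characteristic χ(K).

χ(K)=-4

n_0=9 n_1=20 n_2=7
χ=+9−20+7=-4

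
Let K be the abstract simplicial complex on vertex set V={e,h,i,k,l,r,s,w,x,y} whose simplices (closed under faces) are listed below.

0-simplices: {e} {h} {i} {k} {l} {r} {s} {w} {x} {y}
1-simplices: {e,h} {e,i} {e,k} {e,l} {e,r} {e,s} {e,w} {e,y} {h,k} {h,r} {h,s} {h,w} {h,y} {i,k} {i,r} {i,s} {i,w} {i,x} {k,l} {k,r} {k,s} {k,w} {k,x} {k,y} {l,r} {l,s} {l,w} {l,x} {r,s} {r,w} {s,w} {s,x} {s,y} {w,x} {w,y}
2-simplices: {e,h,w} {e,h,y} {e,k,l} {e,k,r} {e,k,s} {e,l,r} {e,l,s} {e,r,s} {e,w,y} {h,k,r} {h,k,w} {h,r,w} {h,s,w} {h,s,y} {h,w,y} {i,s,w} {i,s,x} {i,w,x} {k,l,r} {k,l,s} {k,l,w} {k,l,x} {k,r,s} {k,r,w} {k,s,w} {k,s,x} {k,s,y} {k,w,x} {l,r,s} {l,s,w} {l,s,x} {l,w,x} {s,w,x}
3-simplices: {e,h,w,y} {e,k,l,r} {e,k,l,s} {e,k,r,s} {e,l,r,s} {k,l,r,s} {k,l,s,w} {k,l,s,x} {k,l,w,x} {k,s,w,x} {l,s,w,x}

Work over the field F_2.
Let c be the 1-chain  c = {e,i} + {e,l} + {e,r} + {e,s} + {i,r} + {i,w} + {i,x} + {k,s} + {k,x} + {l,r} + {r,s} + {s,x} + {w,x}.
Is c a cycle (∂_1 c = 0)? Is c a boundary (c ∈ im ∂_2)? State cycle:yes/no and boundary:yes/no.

cycle:yes boundary:no

n_0=10 n_1=35 n_2=33 n_3=11  [Z2]
∂1: piv[eh,ei,ek,el,er,es,ew,ey,ix] rk=9  ker:hk,hr,hs,hw,hy,ik,ir,is,iw,kl,kr,ks,kw,kx,ky,lr,ls,lw,lx,rs,rw,sw,sx,sy,wx,wy
∂2: piv[ehw,ehy,ekl,ekr,eks,elr,els,ers,ewy,hkr,hkw,hrw,hsw,hsy,isw,isx,iwx,klw,klx,ksw,ksx,ksy] rk=22  ker:hwy,klr,kls,krs,krw,kwx,lrs,lsw,lsx,lwx,swx
∂3: piv[ehwy,eklr,ekls,ekrs,elrs,klsw,klsx,klwx,kswx] rk=9  ker:klrs,lswx
∂1c = 0
c vs im∂2: residual ≠ 0 ⇒ not boundary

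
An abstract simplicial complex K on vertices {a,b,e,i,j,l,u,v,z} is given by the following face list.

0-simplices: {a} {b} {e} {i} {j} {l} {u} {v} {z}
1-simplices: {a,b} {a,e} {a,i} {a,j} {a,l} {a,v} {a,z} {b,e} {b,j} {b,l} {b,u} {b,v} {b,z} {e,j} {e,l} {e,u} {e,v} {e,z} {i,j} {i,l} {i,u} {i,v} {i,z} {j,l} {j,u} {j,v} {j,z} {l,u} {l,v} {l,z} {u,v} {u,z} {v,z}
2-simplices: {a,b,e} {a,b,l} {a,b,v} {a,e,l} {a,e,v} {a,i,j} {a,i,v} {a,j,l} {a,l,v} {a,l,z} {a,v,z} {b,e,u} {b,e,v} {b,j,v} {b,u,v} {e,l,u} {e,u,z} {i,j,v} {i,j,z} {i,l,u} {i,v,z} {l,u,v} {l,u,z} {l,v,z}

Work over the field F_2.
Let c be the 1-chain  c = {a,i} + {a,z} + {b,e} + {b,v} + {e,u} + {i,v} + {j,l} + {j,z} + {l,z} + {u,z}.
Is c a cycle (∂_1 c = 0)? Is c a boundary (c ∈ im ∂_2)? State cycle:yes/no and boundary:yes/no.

cycle:yes boundary:yes

n_0=9 n_1=33 n_2=24  [Z2]
∂1: piv[ab,ae,ai,aj,al,av,az,bu] rk=8  ker:be,bj,bl,bv,bz,ej,el,eu,ev,ez,ij,il,iu,iv,iz,jl,ju,jv,jz,lu,lv,lz,uv,uz,vz
∂2: piv[abe,abl,abv,ael,aev,aij,aiv,ajl,alv,alz,avz,beu,bjv,buv,elu,euz,ijv,ijz,ilu,ivz,luz] rk=21  ker:bev,luv,lvz
∂1c = 0
c vs im∂2: reduces to 0 ⇒ boundary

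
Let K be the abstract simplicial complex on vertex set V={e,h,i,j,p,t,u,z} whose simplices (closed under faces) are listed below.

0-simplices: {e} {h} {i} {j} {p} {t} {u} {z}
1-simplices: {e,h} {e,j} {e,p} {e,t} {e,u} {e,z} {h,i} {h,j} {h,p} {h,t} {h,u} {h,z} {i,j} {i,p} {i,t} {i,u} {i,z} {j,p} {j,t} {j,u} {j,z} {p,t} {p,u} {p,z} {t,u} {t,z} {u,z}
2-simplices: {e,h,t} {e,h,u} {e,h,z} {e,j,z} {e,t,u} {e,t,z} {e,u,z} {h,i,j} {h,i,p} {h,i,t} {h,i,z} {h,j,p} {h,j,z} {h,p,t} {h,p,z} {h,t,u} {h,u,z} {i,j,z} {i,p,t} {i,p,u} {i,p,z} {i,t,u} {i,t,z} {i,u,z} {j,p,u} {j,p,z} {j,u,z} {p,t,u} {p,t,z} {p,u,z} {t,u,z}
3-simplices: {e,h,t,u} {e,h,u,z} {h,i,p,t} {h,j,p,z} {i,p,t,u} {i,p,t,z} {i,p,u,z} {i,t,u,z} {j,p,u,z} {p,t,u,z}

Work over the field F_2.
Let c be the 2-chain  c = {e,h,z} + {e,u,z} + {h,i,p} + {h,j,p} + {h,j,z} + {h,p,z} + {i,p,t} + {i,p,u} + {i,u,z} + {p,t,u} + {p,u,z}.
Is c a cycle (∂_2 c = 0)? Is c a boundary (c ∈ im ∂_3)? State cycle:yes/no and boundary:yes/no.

n_0=8 n_1=27 n_2=31 n_3=10  [Z2]
∂1: piv[eh,ej,ep,et,eu,ez,hi] rk=7  ker:hj,hp,ht,hu,hz,ij,ip,it,iu,iz,jp,jt,ju,jz,pt,pu,pz,tu,tz,uz
∂2: piv[eht,ehu,ehz,ejz,etu,etz,euz,hij,hip,hit,hiz,hjp,hjz,hpt,hpz,ipu,itu,jpu] rk=18  ker:htu,huz,ijz,ipt,ipz,itz,iuz,jpz,juz,ptu,ptz,puz,tuz
∂3: piv[ehtu,ehuz,hipt,hjpz,iptu,iptz,ipuz,ituz,jpuz] rk=9  ker:ptuz
∂2c = {e,h} + {e,u} + {h,i} + {h,p} + {h,z} + {i,p} + {i,t} + {i,z} + {j,p} + {j,z} + {p,u} + {t,u} + {u,z}

cycle:no boundary:no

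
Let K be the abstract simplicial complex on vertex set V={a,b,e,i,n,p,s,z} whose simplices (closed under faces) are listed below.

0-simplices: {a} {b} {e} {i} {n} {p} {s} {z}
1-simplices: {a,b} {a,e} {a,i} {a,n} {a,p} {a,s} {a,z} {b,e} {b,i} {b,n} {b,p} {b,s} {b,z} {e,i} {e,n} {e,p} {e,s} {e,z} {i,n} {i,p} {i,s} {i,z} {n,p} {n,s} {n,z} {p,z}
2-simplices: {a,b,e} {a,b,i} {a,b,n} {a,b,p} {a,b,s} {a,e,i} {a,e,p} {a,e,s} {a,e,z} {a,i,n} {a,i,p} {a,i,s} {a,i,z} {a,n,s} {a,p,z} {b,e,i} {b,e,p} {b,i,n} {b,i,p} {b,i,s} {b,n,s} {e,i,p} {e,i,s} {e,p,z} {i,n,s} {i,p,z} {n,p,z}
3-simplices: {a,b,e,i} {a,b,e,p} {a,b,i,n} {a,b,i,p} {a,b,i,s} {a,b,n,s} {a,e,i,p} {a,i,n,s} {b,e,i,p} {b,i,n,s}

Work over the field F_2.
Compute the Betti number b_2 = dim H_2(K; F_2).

b_2=3

n_0=8 n_1=26 n_2=27 n_3=10  [Z2]
∂1: piv[ab,ae,ai,an,ap,as,az] rk=7  ker:be,bi,bn,bp,bs,bz,ei,en,ep,es,ez,in,ip,is,iz,np,ns,nz,pz
∂2: piv[abe,abi,abn,abp,abs,aei,aep,aes,aez,ain,aip,ais,aiz,ans,apz,npz] rk=16  ker:bei,bep,bin,bip,bis,bns,eip,eis,epz,ins,ipz
∂3: piv[abei,abep,abin,abip,abis,abns,aeip,ains] rk=8  ker:beip,bins
b_2=(27−16)−8=3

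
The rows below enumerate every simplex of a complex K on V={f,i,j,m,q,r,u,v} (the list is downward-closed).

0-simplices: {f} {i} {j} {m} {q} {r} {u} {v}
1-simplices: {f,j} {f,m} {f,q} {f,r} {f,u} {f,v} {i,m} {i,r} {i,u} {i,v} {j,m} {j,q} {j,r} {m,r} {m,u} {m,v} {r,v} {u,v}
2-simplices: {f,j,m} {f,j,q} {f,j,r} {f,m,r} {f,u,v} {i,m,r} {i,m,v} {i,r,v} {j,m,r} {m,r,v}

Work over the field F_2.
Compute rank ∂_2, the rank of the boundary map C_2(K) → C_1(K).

n_0=8 n_1=18 n_2=10  [Z2]
∂1: piv[fj,fm,fq,fr,fu,fv,im] rk=7  ker:ir,iu,iv,jm,jq,jr,mr,mu,mv,rv,uv
∂2: piv[fjm,fjq,fjr,fmr,fuv,imr,imv,irv] rk=8  ker:jmr,mrv
rk∂_2=8

rank∂_2=8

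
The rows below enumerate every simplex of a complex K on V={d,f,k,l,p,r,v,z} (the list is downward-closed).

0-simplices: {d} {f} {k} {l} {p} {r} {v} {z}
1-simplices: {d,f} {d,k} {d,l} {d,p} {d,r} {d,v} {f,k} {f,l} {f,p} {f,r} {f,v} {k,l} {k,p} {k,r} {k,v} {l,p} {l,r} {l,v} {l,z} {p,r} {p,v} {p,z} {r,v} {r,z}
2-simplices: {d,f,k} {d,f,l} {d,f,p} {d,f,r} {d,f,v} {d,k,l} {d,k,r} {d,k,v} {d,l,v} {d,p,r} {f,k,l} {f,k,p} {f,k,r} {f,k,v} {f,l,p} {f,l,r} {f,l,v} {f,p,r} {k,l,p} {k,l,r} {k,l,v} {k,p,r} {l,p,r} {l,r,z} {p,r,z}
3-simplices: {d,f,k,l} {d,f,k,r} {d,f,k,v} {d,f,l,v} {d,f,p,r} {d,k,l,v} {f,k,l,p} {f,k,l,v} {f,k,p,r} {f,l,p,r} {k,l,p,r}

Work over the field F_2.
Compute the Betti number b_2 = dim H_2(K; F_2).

n_0=8 n_1=24 n_2=25 n_3=11  [Z2]
∂1: piv[df,dk,dl,dp,dr,dv,lz] rk=7  ker:fk,fl,fp,fr,fv,kl,kp,kr,kv,lp,lr,lv,pr,pv,pz,rv,rz
∂2: piv[dfk,dfl,dfp,dfr,dfv,dkl,dkr,dkv,dlv,dpr,fkp,flp,flr,lrz,prz] rk=15  ker:fkl,fkr,fkv,flv,fpr,klp,klr,klv,kpr,lpr
∂3: piv[dfkl,dfkr,dfkv,dflv,dfpr,dklv,fklp,fkpr,flpr,klpr] rk=10  ker:fklv
b_2=(25−15)−10=0

b_2=0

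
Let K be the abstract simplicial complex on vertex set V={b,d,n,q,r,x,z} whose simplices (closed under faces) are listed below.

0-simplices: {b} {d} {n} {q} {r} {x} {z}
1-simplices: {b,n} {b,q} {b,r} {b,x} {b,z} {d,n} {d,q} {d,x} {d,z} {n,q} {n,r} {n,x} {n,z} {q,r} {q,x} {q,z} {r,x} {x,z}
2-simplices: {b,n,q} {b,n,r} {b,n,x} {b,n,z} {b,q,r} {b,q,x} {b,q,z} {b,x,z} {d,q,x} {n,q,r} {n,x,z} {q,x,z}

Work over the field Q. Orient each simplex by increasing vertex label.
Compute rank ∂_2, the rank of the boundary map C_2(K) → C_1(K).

rank∂_2=9

n_0=7 n_1=18 n_2=12  [Q]
∂1: piv[bn,bq,br,bx,bz,dn] rk=6  ker:dq,dx,dz,nq,nr,nx,nz,qr,qx,qz,rx,xz
∂2: piv[bnq,bnr,bnx,bnz,bqr,bqx,bqz,bxz,dqx] rk=9  ker:nqr,nxz,qxz
rk∂_2=9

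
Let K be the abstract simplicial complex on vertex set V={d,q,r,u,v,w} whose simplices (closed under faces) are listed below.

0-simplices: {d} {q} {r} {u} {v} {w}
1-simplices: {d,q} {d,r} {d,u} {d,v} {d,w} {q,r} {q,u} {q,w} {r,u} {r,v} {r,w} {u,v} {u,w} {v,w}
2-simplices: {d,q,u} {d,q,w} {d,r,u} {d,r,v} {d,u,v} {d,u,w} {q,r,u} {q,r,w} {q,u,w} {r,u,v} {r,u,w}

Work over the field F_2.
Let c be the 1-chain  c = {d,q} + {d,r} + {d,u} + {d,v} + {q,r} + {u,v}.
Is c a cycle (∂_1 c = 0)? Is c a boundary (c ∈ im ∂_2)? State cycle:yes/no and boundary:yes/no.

n_0=6 n_1=14 n_2=11  [Z2]
∂1: piv[dq,dr,du,dv,dw] rk=5  ker:qr,qu,qw,ru,rv,rw,uv,uw,vw
∂2: piv[dqu,dqw,dru,drv,duv,duw,qru,qrw] rk=8  ker:quw,ruv,ruw
∂1c = 0
c vs im∂2: reduces to 0 ⇒ boundary

cycle:yes boundary:yes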